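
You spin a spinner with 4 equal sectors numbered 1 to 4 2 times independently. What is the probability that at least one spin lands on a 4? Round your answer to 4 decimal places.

0.4375

P(no spin lands on a 4) = (3/4)^2 ≈ 0.5625.
P(at least one) = 1 − 0.5625 = 0.4375.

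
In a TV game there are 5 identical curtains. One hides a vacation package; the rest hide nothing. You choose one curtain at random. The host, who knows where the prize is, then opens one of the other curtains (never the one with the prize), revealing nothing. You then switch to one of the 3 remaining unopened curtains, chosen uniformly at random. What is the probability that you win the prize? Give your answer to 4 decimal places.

Your original curtain holds the prize with probability 1/5, so the other 4 collectively hold it with probability 4/5.
The host can always find an empty curtain to open, so this doesn't change that 4/5; it is now spread over the 3 remaining unopened curtains.
P(win by switching) = (4/5) · (1/3) = 4/15 ≈ 0.2667.

0.2667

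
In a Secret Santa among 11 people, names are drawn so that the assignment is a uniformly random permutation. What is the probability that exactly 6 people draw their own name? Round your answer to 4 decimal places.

0.0005

Choose which 6 of the 11 are fixed: C(11,6) = 462 ways.
The remaining 5 must have no fixed point: D(5) = 44.
P = 462·44/39916800 = 11/21600 ≈ 0.0005.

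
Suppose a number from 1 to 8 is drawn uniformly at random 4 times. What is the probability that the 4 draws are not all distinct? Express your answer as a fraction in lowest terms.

151/256

P(all 4 different) = 8/8 · 7/8 · ··· · 5/8 = 105/256.
P(at least two equal) = 1 − 105/256 = 151/256.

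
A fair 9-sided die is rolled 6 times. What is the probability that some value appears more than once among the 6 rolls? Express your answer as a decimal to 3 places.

P(all 6 different) = 9/9 · 8/9 · ··· · 4/9 ≈ 0.114.
P(at least two equal) = 1 − 0.114 = 0.886.

0.886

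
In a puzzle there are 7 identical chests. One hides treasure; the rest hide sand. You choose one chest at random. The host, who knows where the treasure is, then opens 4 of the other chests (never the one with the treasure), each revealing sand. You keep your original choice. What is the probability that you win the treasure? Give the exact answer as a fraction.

1/7

The host can always open 4 empty chests regardless of your choice, so the reveals give no information about your original chest.
P(win by staying) = 1/7.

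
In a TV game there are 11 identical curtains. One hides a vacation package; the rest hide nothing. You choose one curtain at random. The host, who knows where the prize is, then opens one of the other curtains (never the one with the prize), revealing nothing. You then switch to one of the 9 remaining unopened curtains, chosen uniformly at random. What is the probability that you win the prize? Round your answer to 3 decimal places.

Your original curtain holds the prize with probability 1/11, so the other 10 collectively hold it with probability 10/11.
The host can always find an empty curtain to open, so this doesn't change that 10/11; it is now spread over the 9 remaining unopened curtains.
P(win by switching) = (10/11) · (1/9) = 10/99 ≈ 0.101.

0.101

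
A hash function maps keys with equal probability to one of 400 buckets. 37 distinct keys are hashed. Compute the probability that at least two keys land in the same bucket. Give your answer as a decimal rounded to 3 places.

0.821

It's easier to compute the probability that all 37 are distinct.
P(all distinct) = 400/400 · 399/400 · ··· · 364/400 ≈ 0.179.
So the probability of at least one match is 1 − 0.179 = 0.821.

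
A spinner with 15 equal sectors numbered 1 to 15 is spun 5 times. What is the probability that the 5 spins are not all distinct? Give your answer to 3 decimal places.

P(all 5 different) = 15/15 · 14/15 · ··· · 11/15 ≈ 0.475.
P(at least two equal) = 1 − 0.475 = 0.525.

0.525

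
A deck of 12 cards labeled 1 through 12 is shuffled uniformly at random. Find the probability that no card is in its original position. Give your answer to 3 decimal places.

This is the derangement probability: permutations of 12 with no fixed point.
D(12) = 12! · (1 − 1/1! + 1/2! − ··· + (−1)^12/12!) = 176214841.
P = 176214841/479001600 = 16019531/43545600 ≈ 0.368.

0.368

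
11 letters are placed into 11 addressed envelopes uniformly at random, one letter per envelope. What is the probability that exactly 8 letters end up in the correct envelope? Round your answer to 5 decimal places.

Choose which 8 of the 11 are fixed: C(11,8) = 165 ways.
The remaining 3 must have no fixed point: D(3) = 2.
P = 165·2/39916800 = 1/120960 ≈ 0.00001.

0.00001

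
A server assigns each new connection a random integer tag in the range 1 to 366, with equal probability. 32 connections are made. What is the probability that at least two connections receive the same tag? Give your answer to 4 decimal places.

0.7524

It's easier to compute the probability that all 32 are distinct.
P(all distinct) = 366/366 · 365/366 · ··· · 335/366 ≈ 0.2476.
So the probability of at least one match is 1 − 0.2476 = 0.7524.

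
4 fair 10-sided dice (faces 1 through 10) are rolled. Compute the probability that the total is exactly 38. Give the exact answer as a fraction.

There are 10^4 = 10000 equally likely outcomes.
The number of ordered 4-tuples from {1,…,10} summing to 38 is 10.
P(sum = 38) = 10/10000 = 1/1000.

1/1000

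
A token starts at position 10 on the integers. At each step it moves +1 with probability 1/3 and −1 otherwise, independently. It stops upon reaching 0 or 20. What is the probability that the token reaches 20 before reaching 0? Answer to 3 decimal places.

0.001

Let r = q/p = (2/3)/(1/3) = 2. The recurrence P(i) = p·P(i+1) + q·P(i−1) with P(0)=0, P(20)=1 gives P(i) = (1 − r^i)/(1 − r^20).
P(10) = (1 − (2)^10) / (1 − (2)^20) = 1/1025 ≈ 0.001.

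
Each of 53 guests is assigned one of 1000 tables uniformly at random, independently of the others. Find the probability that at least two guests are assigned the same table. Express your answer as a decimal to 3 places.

0.754

It's easier to compute the probability that all 53 are distinct.
P(all distinct) = 1000/1000 · 999/1000 · ··· · 948/1000 ≈ 0.246.
So the probability of at least one match is 1 − 0.246 = 0.754.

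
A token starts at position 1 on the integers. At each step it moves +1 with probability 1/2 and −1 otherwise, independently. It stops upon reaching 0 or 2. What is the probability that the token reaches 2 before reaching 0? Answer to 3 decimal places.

With a fair step, P(i) = ½P(i−1) + ½P(i+1) with P(0)=0, P(2)=1 has the linear solution P(i) = i/2.
P(1) = 1/2 ≈ 0.500.

0.500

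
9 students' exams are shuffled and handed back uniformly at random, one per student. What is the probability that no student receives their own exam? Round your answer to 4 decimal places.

0.3679

This is the derangement probability: permutations of 9 with no fixed point.
D(9) = 9! · (1 − 1/1! + 1/2! − ··· + (−1)^9/9!) = 133496.
P = 133496/362880 = 16687/45360 ≈ 0.3679.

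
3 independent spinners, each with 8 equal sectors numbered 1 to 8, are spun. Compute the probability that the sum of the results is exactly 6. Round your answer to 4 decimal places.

There are 8^3 = 512 equally likely outcomes.
The number of ordered 3-tuples from {1,…,8} summing to 6 is 10.
P(sum = 6) = 10/512 = 5/256 ≈ 0.0195.

0.0195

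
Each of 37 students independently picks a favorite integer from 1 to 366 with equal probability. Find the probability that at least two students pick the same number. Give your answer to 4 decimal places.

It's easier to compute the probability that all 37 are distinct.
P(all distinct) = 366/366 · 365/366 · ··· · 330/366 ≈ 0.1521.
So the probability of at least one match is 1 − 0.1521 = 0.8479.

0.8479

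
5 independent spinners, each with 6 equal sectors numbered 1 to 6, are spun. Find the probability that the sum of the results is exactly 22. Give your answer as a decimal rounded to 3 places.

There are 6^5 = 7776 equally likely outcomes.
The number of ordered 5-tuples from {1,…,6} summing to 22 is 420.
P(sum = 22) = 420/7776 = 35/648 ≈ 0.054.

0.054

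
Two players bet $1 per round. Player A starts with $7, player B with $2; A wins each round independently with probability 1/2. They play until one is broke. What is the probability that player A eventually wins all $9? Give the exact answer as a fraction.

7/9

With a fair step, P(i) = ½P(i−1) + ½P(i+1) with P(0)=0, P(9)=1 has the linear solution P(i) = i/9.
P(7) = 7/9.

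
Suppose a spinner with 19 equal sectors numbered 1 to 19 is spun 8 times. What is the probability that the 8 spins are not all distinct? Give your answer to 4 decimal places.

0.8206

P(all 8 different) = 19/19 · 18/19 · ··· · 12/19 ≈ 0.1794.
P(at least two equal) = 1 − 0.1794 = 0.8206.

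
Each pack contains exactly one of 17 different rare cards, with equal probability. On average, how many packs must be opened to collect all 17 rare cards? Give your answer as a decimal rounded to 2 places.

After i distinct types are collected, each trial gives a new one with probability (17−i)/17, so the expected wait for the next new type is 17/(17−i).
E = 17/17 + 17/16 + 17/15 + 17/14 + 17/13 + 17/12 + 17/11 + 17/10 + 17/9 + 17/8 + 17/7 + 17/6 + 17/5 + 17/4 + 17/3 + 17/2 + 17/1 = 42142223/720720 ≈ 58.47.

58.47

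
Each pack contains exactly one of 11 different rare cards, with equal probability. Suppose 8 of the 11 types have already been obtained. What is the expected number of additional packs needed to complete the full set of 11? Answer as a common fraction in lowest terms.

121/6

Starting from 8 distinct types, each trial gives a new one with probability (11−i)/11 when i types are held, so the wait for the next new type is 11/(11−i).
E = 11/3 + 11/2 + 11/1 = 121/6.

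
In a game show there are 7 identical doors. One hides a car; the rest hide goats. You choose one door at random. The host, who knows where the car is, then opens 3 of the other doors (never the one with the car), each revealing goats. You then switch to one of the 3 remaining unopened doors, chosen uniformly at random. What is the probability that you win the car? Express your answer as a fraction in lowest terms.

Your original door holds the car with probability 1/7, so the other 6 collectively hold it with probability 6/7.
The host can always find 3 empty doors to open, so the reveals don't change that 6/7; it is now spread over the 3 remaining unopened doors.
P(win by switching) = (6/7) · (1/3) = 2/7.

2/7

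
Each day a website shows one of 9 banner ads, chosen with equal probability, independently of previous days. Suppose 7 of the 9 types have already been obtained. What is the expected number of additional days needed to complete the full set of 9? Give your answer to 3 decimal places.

Starting from 7 distinct types, each trial gives a new one with probability (9−i)/9 when i types are held, so the wait for the next new type is 9/(9−i).
E = 9/2 + 9/1 = 27/2 ≈ 13.500.

13.500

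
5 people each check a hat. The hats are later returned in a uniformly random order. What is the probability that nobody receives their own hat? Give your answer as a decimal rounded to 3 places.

0.367

This is the derangement probability: permutations of 5 with no fixed point.
D(5) = 5! · (1 − 1/1! + 1/2! − ··· + (−1)^5/5!) = 44.
P = 44/120 = 11/30 ≈ 0.367.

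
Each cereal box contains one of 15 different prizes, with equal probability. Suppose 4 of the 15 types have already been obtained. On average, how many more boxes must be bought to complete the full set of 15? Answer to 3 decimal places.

45.298

Starting from 4 distinct types, each trial gives a new one with probability (15−i)/15 when i types are held, so the wait for the next new type is 15/(15−i).
E = 15/11 + 15/10 + 15/9 + 15/8 + 15/7 + 15/6 + 15/5 + 15/4 + 15/3 + 15/2 + 15/1 = 83711/1848 ≈ 45.298.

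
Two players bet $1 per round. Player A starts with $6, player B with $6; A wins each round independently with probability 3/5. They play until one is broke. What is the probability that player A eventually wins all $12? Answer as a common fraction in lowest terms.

Let r = q/p = (2/5)/(3/5) = 2/3. The recurrence P(i) = p·P(i+1) + q·P(i−1) with P(0)=0, P(12)=1 gives P(i) = (1 − r^i)/(1 − r^12).
P(6) = (1 − (2/3)^6) / (1 − (2/3)^12) = 729/793.

729/793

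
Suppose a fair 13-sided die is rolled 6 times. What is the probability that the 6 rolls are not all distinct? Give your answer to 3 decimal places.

P(all 6 different) = 13/13 · 12/13 · ··· · 8/13 ≈ 0.256.
P(at least two equal) = 1 − 0.256 = 0.744.

0.744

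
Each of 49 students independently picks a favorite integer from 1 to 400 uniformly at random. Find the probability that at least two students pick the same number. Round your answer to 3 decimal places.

It's easier to compute the probability that all 49 are distinct.
P(all distinct) = 400/400 · 399/400 · ··· · 352/400 ≈ 0.047.
So the probability of at least one match is 1 − 0.047 = 0.953.

0.953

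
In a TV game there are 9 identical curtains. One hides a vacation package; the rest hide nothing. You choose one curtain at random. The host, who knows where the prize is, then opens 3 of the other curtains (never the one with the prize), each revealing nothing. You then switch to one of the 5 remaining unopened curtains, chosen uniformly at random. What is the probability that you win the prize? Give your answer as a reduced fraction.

Your original curtain holds the prize with probability 1/9, so the other 8 collectively hold it with probability 8/9.
The host can always find 3 empty curtains to open, so the reveals don't change that 8/9; it is now spread over the 5 remaining unopened curtains.
P(win by switching) = (8/9) · (1/5) = 8/45.

8/45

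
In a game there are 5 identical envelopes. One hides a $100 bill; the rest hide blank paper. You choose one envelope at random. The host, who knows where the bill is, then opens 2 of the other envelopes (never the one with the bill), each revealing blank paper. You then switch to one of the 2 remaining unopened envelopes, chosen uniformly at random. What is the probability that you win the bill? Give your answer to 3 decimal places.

Your original envelope holds the bill with probability 1/5, so the other 4 collectively hold it with probability 4/5.
The host can always find 2 empty envelopes to open, so the reveals don't change that 4/5; it is now spread over the 2 remaining unopened envelopes.
P(win by switching) = (4/5) · (1/2) = 2/5 ≈ 0.400.

0.400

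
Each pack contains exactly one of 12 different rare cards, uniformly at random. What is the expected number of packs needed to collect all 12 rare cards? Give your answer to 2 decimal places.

37.24

After i distinct types are collected, each trial gives a new one with probability (12−i)/12, so the expected wait for the next new type is 12/(12−i).
E = 12/12 + 12/11 + 12/10 + 12/9 + 12/8 + 12/7 + 12/6 + 12/5 + 12/4 + 12/3 + 12/2 + 12/1 = 86021/2310 ≈ 37.24.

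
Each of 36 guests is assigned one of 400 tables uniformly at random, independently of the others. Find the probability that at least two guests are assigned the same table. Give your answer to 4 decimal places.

0.8028

It's easier to compute the probability that all 36 are distinct.
P(all distinct) = 400/400 · 399/400 · ··· · 365/400 ≈ 0.1972.
So the probability of at least one match is 1 − 0.1972 = 0.8028.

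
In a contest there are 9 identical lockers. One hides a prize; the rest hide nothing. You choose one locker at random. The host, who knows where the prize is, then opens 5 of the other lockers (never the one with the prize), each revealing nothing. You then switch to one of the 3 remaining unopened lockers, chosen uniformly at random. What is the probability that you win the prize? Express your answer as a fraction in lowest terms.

Your original locker holds the prize with probability 1/9, so the other 8 collectively hold it with probability 8/9.
The host can always find 5 empty lockers to open, so the reveals don't change that 8/9; it is now spread over the 3 remaining unopened lockers.
P(win by switching) = (8/9) · (1/3) = 8/27.

8/27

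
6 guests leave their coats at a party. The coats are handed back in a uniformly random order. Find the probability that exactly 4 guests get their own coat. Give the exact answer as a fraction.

1/48

Choose which 4 of the 6 are fixed: C(6,4) = 15 ways.
The remaining 2 must have no fixed point: D(2) = 1.
P = 15·1/720 = 1/48.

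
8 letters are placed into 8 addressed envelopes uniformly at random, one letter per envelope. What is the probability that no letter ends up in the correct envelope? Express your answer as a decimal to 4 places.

0.3679

This is the derangement probability: permutations of 8 with no fixed point.
D(8) = 8! · (1 − 1/1! + 1/2! − ··· + (−1)^8/8!) = 14833.
P = 14833/40320 = 2119/5760 ≈ 0.3679.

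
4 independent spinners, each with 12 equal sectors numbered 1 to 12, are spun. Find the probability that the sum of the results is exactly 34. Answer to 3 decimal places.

There are 12^4 = 20736 equally likely outcomes.
The number of ordered 4-tuples from {1,…,12} summing to 34 is 640.
P(sum = 34) = 640/20736 = 5/162 ≈ 0.031.

0.031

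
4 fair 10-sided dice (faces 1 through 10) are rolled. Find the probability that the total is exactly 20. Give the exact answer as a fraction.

There are 10^4 = 10000 equally likely outcomes.
The number of ordered 4-tuples from {1,…,10} summing to 20 is 633.
P(sum = 20) = 633/10000.

633/10000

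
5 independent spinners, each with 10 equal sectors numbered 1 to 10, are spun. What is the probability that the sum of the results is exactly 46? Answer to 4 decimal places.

There are 10^5 = 100000 equally likely outcomes.
The number of ordered 5-tuples from {1,…,10} summing to 46 is 70.
P(sum = 46) = 70/100000 = 7/10000 ≈ 0.0007.

0.0007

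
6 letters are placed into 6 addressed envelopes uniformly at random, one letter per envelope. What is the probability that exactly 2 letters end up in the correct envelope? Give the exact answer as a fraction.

Choose which 2 of the 6 are fixed: C(6,2) = 15 ways.
The remaining 4 must have no fixed point: D(4) = 9.
P = 15·9/720 = 3/16.

3/16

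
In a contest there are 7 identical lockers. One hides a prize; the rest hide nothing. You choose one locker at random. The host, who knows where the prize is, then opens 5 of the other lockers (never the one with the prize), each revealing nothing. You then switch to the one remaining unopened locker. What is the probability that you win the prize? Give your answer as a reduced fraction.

Your original locker holds the prize with probability 1/7, so the other 6 collectively hold it with probability 6/7.
The host can always find 5 empty lockers to open, so the reveals don't change that 6/7; it is now spread over the 1 remaining unopened locker.
P(win by switching) = (6/7) · (1/1) = 6/7.

6/7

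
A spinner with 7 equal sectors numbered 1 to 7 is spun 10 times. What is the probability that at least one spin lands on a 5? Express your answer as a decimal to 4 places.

P(no spin lands on a 5) = (6/7)^10 ≈ 0.2141.
P(at least one) = 1 − 0.2141 = 0.7859.

0.7859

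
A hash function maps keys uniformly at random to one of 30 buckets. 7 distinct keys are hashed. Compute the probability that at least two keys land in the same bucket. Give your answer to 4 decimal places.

It's easier to compute the probability that all 7 are distinct.
P(all distinct) = 30/30 · 29/30 · ··· · 24/30 ≈ 0.4692.
So the probability of at least one match is 1 − 0.4692 = 0.5308.

0.5308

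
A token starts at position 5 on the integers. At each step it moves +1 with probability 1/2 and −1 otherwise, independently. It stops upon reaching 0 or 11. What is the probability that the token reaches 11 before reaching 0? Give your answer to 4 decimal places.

With a fair step, P(i) = ½P(i−1) + ½P(i+1) with P(0)=0, P(11)=1 has the linear solution P(i) = i/11.
P(5) = 5/11 ≈ 0.4545.

0.4545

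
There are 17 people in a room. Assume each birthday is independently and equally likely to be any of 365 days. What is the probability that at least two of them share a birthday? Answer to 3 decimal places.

It's easier to compute the probability that all 17 are distinct.
P(all distinct) = 365/365 · 364/365 · ··· · 349/365 ≈ 0.685.
So the probability of at least one match is 1 − 0.685 = 0.315.

0.315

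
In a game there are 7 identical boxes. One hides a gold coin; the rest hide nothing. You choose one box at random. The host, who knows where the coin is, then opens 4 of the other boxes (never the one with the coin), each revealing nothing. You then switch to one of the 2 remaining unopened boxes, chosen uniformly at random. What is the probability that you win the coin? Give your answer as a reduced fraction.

Your original box holds the coin with probability 1/7, so the other 6 collectively hold it with probability 6/7.
The host can always find 4 empty boxes to open, so the reveals don't change that 6/7; it is now spread over the 2 remaining unopened boxes.
P(win by switching) = (6/7) · (1/2) = 3/7.

3/7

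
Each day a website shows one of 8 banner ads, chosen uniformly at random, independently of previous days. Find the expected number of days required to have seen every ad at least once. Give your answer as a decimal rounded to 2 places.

21.74

After i distinct types are collected, each trial gives a new one with probability (8−i)/8, so the expected wait for the next new type is 8/(8−i).
E = 8/8 + 8/7 + 8/6 + 8/5 + 8/4 + 8/3 + 8/2 + 8/1 = 761/35 ≈ 21.74.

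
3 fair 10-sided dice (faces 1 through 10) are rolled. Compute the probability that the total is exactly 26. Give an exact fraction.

There are 10^3 = 1000 equally likely outcomes.
The number of ordered 3-tuples from {1,…,10} summing to 26 is 15.
P(sum = 26) = 15/1000 = 3/200.

3/200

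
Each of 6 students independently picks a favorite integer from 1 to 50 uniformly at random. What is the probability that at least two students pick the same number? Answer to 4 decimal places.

It's easier to compute the probability that all 6 are distinct.
P(all distinct) = 50/50 · 49/50 · ··· · 45/50 ≈ 0.7322.
So the probability of at least one match is 1 − 0.7322 = 0.2678.

0.2678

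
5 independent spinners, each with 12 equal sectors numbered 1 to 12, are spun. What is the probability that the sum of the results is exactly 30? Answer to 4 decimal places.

There are 12^5 = 248832 equally likely outcomes.
The number of ordered 5-tuples from {1,…,12} summing to 30 is 11901.
P(sum = 30) = 11901/248832 = 3967/82944 ≈ 0.0478.

0.0478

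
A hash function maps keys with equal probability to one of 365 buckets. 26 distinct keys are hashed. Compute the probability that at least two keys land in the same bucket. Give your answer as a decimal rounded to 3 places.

It's easier to compute the probability that all 26 are distinct.
P(all distinct) = 365/365 · 364/365 · ··· · 340/365 ≈ 0.402.
So the probability of at least one match is 1 − 0.402 = 0.598.

0.598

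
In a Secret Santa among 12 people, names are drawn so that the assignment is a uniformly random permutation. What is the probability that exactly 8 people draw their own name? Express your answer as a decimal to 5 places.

Choose which 8 of the 12 are fixed: C(12,8) = 495 ways.
The remaining 4 must have no fixed point: D(4) = 9.
P = 495·9/479001600 = 1/107520 ≈ 0.00001.

0.00001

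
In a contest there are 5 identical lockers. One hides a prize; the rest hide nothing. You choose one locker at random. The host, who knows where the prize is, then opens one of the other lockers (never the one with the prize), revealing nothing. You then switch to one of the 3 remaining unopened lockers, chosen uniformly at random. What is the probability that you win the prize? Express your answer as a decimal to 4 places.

Your original locker holds the prize with probability 1/5, so the other 4 collectively hold it with probability 4/5.
The host can always find an empty locker to open, so this doesn't change that 4/5; it is now spread over the 3 remaining unopened lockers.
P(win by switching) = (4/5) · (1/3) = 4/15 ≈ 0.2667.

0.2667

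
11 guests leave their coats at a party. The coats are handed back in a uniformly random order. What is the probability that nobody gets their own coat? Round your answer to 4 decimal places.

This is the derangement probability: permutations of 11 with no fixed point.
D(11) = 11! · (1 − 1/1! + 1/2! − ··· + (−1)^11/11!) = 14684570.
P = 14684570/39916800 = 1468457/3991680 ≈ 0.3679.

0.3679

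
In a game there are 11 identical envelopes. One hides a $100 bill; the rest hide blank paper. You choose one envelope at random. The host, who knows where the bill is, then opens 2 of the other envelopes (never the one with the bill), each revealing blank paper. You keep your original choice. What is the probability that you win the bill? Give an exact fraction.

1/11

The host can always open 2 empty envelopes regardless of your choice, so the reveals give no information about your original envelope.
P(win by staying) = 1/11.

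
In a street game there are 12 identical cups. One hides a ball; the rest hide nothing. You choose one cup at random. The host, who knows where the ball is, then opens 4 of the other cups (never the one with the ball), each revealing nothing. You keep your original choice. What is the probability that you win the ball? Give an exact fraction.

The host can always open 4 empty cups regardless of your choice, so the reveals give no information about your original cup.
P(win by staying) = 1/12.

1/12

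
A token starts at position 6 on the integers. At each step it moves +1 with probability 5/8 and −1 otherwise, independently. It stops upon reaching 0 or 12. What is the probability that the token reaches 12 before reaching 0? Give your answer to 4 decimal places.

Let r = q/p = (3/8)/(5/8) = 3/5. The recurrence P(i) = p·P(i+1) + q·P(i−1) with P(0)=0, P(12)=1 gives P(i) = (1 − r^i)/(1 − r^12).
P(6) = (1 − (3/5)^6) / (1 − (3/5)^12) = 15625/16354 ≈ 0.9554.

0.9554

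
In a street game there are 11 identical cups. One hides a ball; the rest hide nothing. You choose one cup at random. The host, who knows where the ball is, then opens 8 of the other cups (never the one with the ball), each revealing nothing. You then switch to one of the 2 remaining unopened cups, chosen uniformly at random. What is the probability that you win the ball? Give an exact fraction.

Your original cup holds the ball with probability 1/11, so the other 10 collectively hold it with probability 10/11.
The host can always find 8 empty cups to open, so the reveals don't change that 10/11; it is now spread over the 2 remaining unopened cups.
P(win by switching) = (10/11) · (1/2) = 5/11.

5/11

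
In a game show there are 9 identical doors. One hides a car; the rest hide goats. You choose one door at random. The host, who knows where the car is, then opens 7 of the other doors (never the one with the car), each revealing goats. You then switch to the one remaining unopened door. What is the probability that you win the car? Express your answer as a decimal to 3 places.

Your original door holds the car with probability 1/9, so the other 8 collectively hold it with probability 8/9.
The host can always find 7 empty doors to open, so the reveals don't change that 8/9; it is now spread over the 1 remaining unopened door.
P(win by switching) = (8/9) · (1/1) = 8/9 ≈ 0.889.

0.889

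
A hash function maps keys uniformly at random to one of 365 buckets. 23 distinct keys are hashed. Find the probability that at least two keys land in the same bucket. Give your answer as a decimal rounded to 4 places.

0.5073

It's easier to compute the probability that all 23 are distinct.
P(all distinct) = 365/365 · 364/365 · ··· · 343/365 ≈ 0.4927.
So the probability of at least one match is 1 − 0.4927 = 0.5073.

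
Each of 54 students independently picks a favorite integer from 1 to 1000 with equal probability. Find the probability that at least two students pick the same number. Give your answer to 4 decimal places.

0.7671

It's easier to compute the probability that all 54 are distinct.
P(all distinct) = 1000/1000 · 999/1000 · ··· · 947/1000 ≈ 0.2329.
So the probability of at least one match is 1 − 0.2329 = 0.7671.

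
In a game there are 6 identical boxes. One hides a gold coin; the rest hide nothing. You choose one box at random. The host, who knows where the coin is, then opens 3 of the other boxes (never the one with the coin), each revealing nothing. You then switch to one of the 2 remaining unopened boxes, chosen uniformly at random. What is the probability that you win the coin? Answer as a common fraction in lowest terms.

Your original box holds the coin with probability 1/6, so the other 5 collectively hold it with probability 5/6.
The host can always find 3 empty boxes to open, so the reveals don't change that 5/6; it is now spread over the 2 remaining unopened boxes.
P(win by switching) = (5/6) · (1/2) = 5/12.

5/12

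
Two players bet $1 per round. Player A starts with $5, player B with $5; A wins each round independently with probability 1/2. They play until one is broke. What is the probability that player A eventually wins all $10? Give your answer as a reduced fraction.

1/2

With a fair step, P(i) = ½P(i−1) + ½P(i+1) with P(0)=0, P(10)=1 has the linear solution P(i) = i/10.
P(5) = 5/10 = 1/2.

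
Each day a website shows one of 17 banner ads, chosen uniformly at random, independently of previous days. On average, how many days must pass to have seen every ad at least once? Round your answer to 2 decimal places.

After i distinct types are collected, each trial gives a new one with probability (17−i)/17, so the expected wait for the next new type is 17/(17−i).
E = 17/17 + 17/16 + 17/15 + 17/14 + 17/13 + 17/12 + 17/11 + 17/10 + 17/9 + 17/8 + 17/7 + 17/6 + 17/5 + 17/4 + 17/3 + 17/2 + 17/1 = 42142223/720720 ≈ 58.47.

58.47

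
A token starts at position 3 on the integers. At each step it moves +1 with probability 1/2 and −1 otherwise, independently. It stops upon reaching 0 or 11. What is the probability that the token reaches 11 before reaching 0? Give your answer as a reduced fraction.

With a fair step, P(i) = ½P(i−1) + ½P(i+1) with P(0)=0, P(11)=1 has the linear solution P(i) = i/11.
P(3) = 3/11.

3/11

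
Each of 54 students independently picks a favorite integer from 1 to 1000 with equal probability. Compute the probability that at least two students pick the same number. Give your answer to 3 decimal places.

It's easier to compute the probability that all 54 are distinct.
P(all distinct) = 1000/1000 · 999/1000 · ··· · 947/1000 ≈ 0.233.
So the probability of at least one match is 1 − 0.233 = 0.767.

0.767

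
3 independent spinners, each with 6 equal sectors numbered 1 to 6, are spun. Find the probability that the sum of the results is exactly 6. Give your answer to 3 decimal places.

There are 6^3 = 216 equally likely outcomes.
The number of ordered 3-tuples from {1,…,6} summing to 6 is 10.
P(sum = 6) = 10/216 = 5/108 ≈ 0.046.

0.046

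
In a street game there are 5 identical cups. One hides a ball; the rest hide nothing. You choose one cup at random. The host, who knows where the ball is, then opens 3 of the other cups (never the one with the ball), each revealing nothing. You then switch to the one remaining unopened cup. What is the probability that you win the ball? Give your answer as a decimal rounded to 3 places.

Your original cup holds the ball with probability 1/5, so the other 4 collectively hold it with probability 4/5.
The host can always find 3 empty cups to open, so the reveals don't change that 4/5; it is now spread over the 1 remaining unopened cup.
P(win by switching) = (4/5) · (1/1) = 4/5 ≈ 0.800.

0.800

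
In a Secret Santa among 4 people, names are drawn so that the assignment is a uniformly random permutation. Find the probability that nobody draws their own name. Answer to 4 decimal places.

0.3750

This is the derangement probability: permutations of 4 with no fixed point.
D(4) = 4! · (1 − 1/1! + 1/2! − ··· + (−1)^4/4!) = 9.
P = 9/24 = 3/8 ≈ 0.3750.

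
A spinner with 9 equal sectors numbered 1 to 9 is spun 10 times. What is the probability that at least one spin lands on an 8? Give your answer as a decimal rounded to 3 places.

P(no spin lands on an 8) = (8/9)^10 ≈ 0.308.
P(at least one) = 1 − 0.308 = 0.692.

0.692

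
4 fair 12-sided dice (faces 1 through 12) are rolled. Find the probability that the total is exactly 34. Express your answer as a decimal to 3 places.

0.031

There are 12^4 = 20736 equally likely outcomes.
The number of ordered 4-tuples from {1,…,12} summing to 34 is 640.
P(sum = 34) = 640/20736 = 5/162 ≈ 0.031.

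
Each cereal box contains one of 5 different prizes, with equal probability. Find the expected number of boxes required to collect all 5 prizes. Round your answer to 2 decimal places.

11.42

After i distinct types are collected, each trial gives a new one with probability (5−i)/5, so the expected wait for the next new type is 5/(5−i).
E = 5/5 + 5/4 + 5/3 + 5/2 + 5/1 = 137/12 ≈ 11.42.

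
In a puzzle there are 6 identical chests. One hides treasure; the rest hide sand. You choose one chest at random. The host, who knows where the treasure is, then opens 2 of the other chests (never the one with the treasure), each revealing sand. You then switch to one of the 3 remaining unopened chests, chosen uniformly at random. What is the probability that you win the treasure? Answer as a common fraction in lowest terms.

Your original chest holds the treasure with probability 1/6, so the other 5 collectively hold it with probability 5/6.
The host can always find 2 empty chests to open, so the reveals don't change that 5/6; it is now spread over the 3 remaining unopened chests.
P(win by switching) = (5/6) · (1/3) = 5/18.

5/18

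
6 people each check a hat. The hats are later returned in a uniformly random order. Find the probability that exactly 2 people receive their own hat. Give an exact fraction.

Choose which 2 of the 6 are fixed: C(6,2) = 15 ways.
The remaining 4 must have no fixed point: D(4) = 9.
P = 15·9/720 = 3/16.

3/16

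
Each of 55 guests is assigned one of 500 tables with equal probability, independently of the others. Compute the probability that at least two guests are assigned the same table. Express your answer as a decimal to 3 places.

It's easier to compute the probability that all 55 are distinct.
P(all distinct) = 500/500 · 499/500 · ··· · 446/500 ≈ 0.046.
So the probability of at least one match is 1 − 0.046 = 0.954.

0.954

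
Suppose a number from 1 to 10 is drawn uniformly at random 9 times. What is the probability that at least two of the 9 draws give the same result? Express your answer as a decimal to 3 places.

0.996

P(all 9 different) = 10/10 · 9/10 · ··· · 2/10 ≈ 0.004.
P(at least two equal) = 1 − 0.004 = 0.996.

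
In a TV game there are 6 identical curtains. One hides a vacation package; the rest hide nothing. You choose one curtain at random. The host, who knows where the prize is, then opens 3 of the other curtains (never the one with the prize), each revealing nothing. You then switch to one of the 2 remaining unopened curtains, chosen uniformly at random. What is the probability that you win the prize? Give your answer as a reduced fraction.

5/12

Your original curtain holds the prize with probability 1/6, so the other 5 collectively hold it with probability 5/6.
The host can always find 3 empty curtains to open, so the reveals don't change that 5/6; it is now spread over the 2 remaining unopened curtains.
P(win by switching) = (5/6) · (1/2) = 5/12.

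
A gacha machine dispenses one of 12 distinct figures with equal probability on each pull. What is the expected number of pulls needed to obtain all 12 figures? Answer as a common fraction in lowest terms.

86021/2310

After i distinct types are collected, each trial gives a new one with probability (12−i)/12, so the expected wait for the next new type is 12/(12−i).
E = 12/12 + 12/11 + 12/10 + 12/9 + 12/8 + 12/7 + 12/6 + 12/5 + 12/4 + 12/3 + 12/2 + 12/1 = 86021/2310.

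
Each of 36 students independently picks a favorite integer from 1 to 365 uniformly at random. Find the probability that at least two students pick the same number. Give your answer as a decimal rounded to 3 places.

It's easier to compute the probability that all 36 are distinct.
P(all distinct) = 365/365 · 364/365 · ··· · 330/365 ≈ 0.168.
So the probability of at least one match is 1 − 0.168 = 0.832.

0.832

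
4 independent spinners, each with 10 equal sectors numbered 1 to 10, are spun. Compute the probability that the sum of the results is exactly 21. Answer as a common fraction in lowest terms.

33/500

There are 10^4 = 10000 equally likely outcomes.
The number of ordered 4-tuples from {1,…,10} summing to 21 is 660.
P(sum = 21) = 660/10000 = 33/500.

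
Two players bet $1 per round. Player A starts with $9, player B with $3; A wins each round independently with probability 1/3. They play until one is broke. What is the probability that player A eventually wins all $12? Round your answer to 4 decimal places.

0.1248

Let r = q/p = (2/3)/(1/3) = 2. The recurrence P(i) = p·P(i+1) + q·P(i−1) with P(0)=0, P(12)=1 gives P(i) = (1 − r^i)/(1 − r^12).
P(9) = (1 − (2)^9) / (1 − (2)^12) = 73/585 ≈ 0.1248.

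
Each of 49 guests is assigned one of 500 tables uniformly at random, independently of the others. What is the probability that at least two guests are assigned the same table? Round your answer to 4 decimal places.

0.9121

It's easier to compute the probability that all 49 are distinct.
P(all distinct) = 500/500 · 499/500 · ··· · 452/500 ≈ 0.0879.
So the probability of at least one match is 1 − 0.0879 = 0.9121.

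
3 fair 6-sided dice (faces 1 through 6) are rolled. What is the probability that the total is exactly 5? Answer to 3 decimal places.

There are 6^3 = 216 equally likely outcomes.
The number of ordered 3-tuples from {1,…,6} summing to 5 is 6.
P(sum = 5) = 6/216 = 1/36 ≈ 0.028.

0.028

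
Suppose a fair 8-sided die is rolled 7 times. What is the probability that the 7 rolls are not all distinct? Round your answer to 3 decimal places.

P(all 7 different) = 8/8 · 7/8 · ··· · 2/8 ≈ 0.019.
P(at least two equal) = 1 − 0.019 = 0.981.

0.981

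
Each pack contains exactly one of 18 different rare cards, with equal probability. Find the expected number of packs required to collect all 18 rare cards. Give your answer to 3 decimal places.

After i distinct types are collected, each trial gives a new one with probability (18−i)/18, so the expected wait for the next new type is 18/(18−i).
E = 18/18 + 18/17 + 18/16 + 18/15 + 18/14 + 18/13 + 18/12 + 18/11 + 18/10 + 18/9 + 18/8 + 18/7 + 18/6 + 18/5 + 18/4 + 18/3 + 18/2 + 18/1 = 42822903/680680 ≈ 62.912.

62.912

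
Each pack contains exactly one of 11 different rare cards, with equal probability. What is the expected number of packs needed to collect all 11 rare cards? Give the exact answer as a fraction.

After i distinct types are collected, each trial gives a new one with probability (11−i)/11, so the expected wait for the next new type is 11/(11−i).
E = 11/11 + 11/10 + 11/9 + 11/8 + 11/7 + 11/6 + 11/5 + 11/4 + 11/3 + 11/2 + 11/1 = 83711/2520.

83711/2520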